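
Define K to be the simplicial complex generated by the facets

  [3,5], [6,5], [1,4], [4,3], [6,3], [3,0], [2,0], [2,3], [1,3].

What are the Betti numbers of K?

Take the total order 0 < 1 < 2 < 3 < 4 < 5 < 6 on the vertex set. Then K (dimension 1) consists of the simplices:

  0-simplices (7): [0], [1], [2], [3], [4], [5], [6]
  1-simplices (9): [0,2], [0,3], [1,3], [1,4], [2,3], [3,4], [3,5], [3,6], [5,6]

so the chain groups are C_0 ≅ Z^7, C_1 ≅ Z^9.

∂_1: C_1 → C_0 sends each edge [p,q] (with p < q) to q − p. For instance
  ∂[3,4] = [4] − [3].
The 7×9 boundary matrix has rank 6 and Smith normal form diag(1,1,1,1,1,1).

From H_k ≅ ker(∂_k) / im(∂_{k+1}) we obtain:

  H_0: rank C_0 − rank ∂_1 = 7 − 6 = 1, and the invariant factors of ∂_1 are all 1, so H_0 ≅ Z.
  H_1: rank ker ∂_1 − rank ∂_2 = (9 − 6) − 0 = 3, and there is no ∂_2, so H_1 ≅ Z^3.

Hence the Betti numbers are b_0 = 1, b_1 = 3.

b_0 = 1, b_1 = 3.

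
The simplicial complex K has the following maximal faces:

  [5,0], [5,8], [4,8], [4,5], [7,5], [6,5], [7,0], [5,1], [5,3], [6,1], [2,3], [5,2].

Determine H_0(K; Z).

We work with the vertex ordering 0 < 1 < 2 < 3 < 4 < 5 < 6 < 7 < 8. The simplices of K, each written with vertices in increasing order, are:

  0-simplices (9): [0], [1], [2], [3], [4], [5], [6], [7], [8]
  1-simplices (12): [0,5], [0,7], [1,5], [1,6], [2,3], [2,5], [3,5], [4,5], [4,8], [5,6], [5,7], [5,8]

giving chain groups C_0 ≅ Z^9, C_1 ≅ Z^12.

∂_1: C_1 → C_0 maps an edge to its endpoints' difference, ∂[p,q] = q − p.
As a 9×12 matrix over Z this has rank 8, with invariant factors (1,1,1,1,1,1,1,1).

Reading off H_k = ker ∂_k / im ∂_{k+1}:

  H_0: rank C_0 − rank ∂_1 = 9 − 8 = 1, and the invariant factors of ∂_1 are all 1, so H_0 ≅ Z.

H_0 = Z.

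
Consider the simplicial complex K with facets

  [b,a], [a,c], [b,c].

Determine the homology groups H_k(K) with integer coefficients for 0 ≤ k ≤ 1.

Order the vertices as a < b < c. Listing each simplex with vertices in this order, K has dimension 1 with simplices:

  0-simplices (3): a, b, c
  1-simplices (3): ab, ac, bc

giving chain groups C_0 ≅ Z^3, C_1 ≅ Z^3.

The boundary map ∂_1: C_1 → C_0 maps an edge to its endpoints' difference, ∂[p,q] = q − p.
The resulting 3×3 matrix has rank 2, and its Smith normal form has invariant factors (1,1).

Computing H_k = (kernel of ∂_k) / (image of ∂_{k+1}):

  H_0: rank C_0 − rank ∂_1 = 3 − 2 = 1, and the invariant factors of ∂_1 are all 1, so H_0 ≅ Z.
  H_1: rank ker ∂_1 − rank ∂_2 = (3 − 2) − 0 = 1, and there is no ∂_2, so H_1 ≅ Z.

(K is a triangulation of the circle S^1.)

H_0 ≅ Z,  H_1 ≅ Z.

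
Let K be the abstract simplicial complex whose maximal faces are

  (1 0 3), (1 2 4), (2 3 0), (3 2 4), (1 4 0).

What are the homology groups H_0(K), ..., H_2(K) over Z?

H_0 = Z,  H_1 = Z,  H_2 = 0.

Take the total order 0 < 1 < 2 < 3 < 4 on the vertex set. Then K (dimension 2) consists of the simplices:

  0-simplices (5): [0], [1], [2], [3], [4]
  1-simplices (10): [0,1], [0,2], [0,3], [0,4], [1,2], [1,3], [1,4], [2,3], [2,4], [3,4]
  2-simplices (5): [0,1,3], [0,1,4], [0,2,3], [1,2,4], [2,3,4]

giving chain groups C_0 ≅ Z^5, C_1 ≅ Z^10, C_2 ≅ Z^5.

The boundary map ∂_1: C_1 → C_0 maps an edge to its endpoints' difference, ∂[p,q] = q − p.
The 5×10 boundary matrix has rank 4 and Smith normal form diag(1,1,1,1).

Boundary ∂_2: C_2 → C_1 sends each 2-simplex [p,q,r] to [q,r] − [p,r] + [p,q]. For instance
  ∂[0,1,4] = [1,4] − [0,4] + [0,1],
  ∂[0,1,3] = [1,3] − [0,3] + [0,1].
This gives a 10×5 integer matrix of rank 5; reducing to Smith normal form yields diagonal entries (1,1,1,1,1).

Reading off H_k = ker ∂_k / im ∂_{k+1}:

  H_0: rank C_0 − rank ∂_1 = 5 − 4 = 1, and the invariant factors of ∂_1 are all 1, so H_0 = Z.
  H_1: rank ker ∂_1 − rank ∂_2 = (10 − 4) − 5 = 1, and the invariant factors of ∂_2 are all 1, so H_1 = Z.
  H_2: rank ker ∂_2 − rank ∂_3 = (5 − 5) − 0 = 0, and there is no ∂_3, so H_2 = 0.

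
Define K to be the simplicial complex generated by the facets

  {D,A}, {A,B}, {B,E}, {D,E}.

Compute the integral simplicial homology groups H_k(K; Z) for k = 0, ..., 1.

H_0 ≅ Z,  H_1 ≅ Z.

We work with the vertex ordering A < B < D < E. The simplices of K, each written with vertices in increasing order, are:

  0-simplices (4): A, B, D, E
  1-simplices (4): AB, AD, BE, DE

so the chain groups are C_0 ≅ Z^4, C_1 ≅ Z^4.

Boundary ∂_1: C_1 → C_0 is given by ∂[p,q] = [q] − [p]. For instance
  ∂DE = E − D.
As a 4×4 matrix over Z this has rank 3, with invariant factors (1,1,1).

From H_k ≅ ker(∂_k) / im(∂_{k+1}) we obtain:

  H_0: rank C_0 − rank ∂_1 = 4 − 3 = 1, and the invariant factors of ∂_1 are all 1, so H_0 = Z.
  H_1: rank ker ∂_1 − rank ∂_2 = (4 − 3) − 0 = 1, and there is no ∂_2, so H_1 = Z.

As a check, the Euler characteristic is 4 − 4 = 0, which agrees with 1 − 1 = 0.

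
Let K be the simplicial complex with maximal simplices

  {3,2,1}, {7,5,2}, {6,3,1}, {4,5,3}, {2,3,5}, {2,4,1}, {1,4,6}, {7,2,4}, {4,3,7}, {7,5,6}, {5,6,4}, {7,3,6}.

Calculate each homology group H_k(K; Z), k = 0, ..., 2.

H_0 ≅ Z,  H_1 ≅ Z/2,  H_2 = 0.

K has 7 vertices, 18 edges, 12 triangles.
rank ∂_0 = 0, rank ∂_1 = 6 ⇒ b_0 = 7 − 0 − 6 = 1; all invariant factors of ∂_1 are 1 so no torsion. So H_0 = Z.
rank ∂_1 = 6, rank ∂_2 = 12 ⇒ b_1 = 18 − 6 − 12 = 0; ∂_2 has invariant factor(s) [2] giving torsion. So H_1 = Z/2.
rank ∂_2 = 12, rank ∂_3 = 0 ⇒ b_2 = 12 − 12 − 0 = 0. So H_2 = 0.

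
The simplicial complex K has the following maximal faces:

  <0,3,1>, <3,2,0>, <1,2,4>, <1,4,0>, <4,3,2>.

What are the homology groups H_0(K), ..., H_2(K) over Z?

H_0 ≅ Z,  H_1 ≅ Z,  H_2 = 0.

Take the total order 0 < 1 < 2 < 3 < 4 on the vertex set. Then K (dimension 2) consists of the simplices:

  0-simplices (5): [0], [1], [2], [3], [4]
  1-simplices (10): [0,1], [0,2], [0,3], [0,4], [1,2], [1,3], [1,4], [2,3], [2,4], [3,4]
  2-simplices (5): [0,1,3], [0,1,4], [0,2,3], [1,2,4], [2,3,4]

Hence C_0 ≅ Z^5, C_1 ≅ Z^10, C_2 ≅ Z^5.

Boundary ∂_1: C_1 → C_0 sends each edge [p,q] (with p < q) to q − p.
As a 5×10 matrix over Z this has rank 4, with invariant factors (1,1,1,1).

∂_2: C_2 → C_1 acts by ∂[p,q,r] = [q,r] − [p,r] + [p,q]. For instance
  ∂[0,1,4] = [1,4] − [0,4] + [0,1],
  ∂[0,1,3] = [1,3] − [0,3] + [0,1].
As a 10×5 matrix over Z this has rank 5, with invariant factors (1,1,1,1,1).

Computing H_k = (kernel of ∂_k) / (image of ∂_{k+1}):

  H_0: rank C_0 − rank ∂_1 = 5 − 4 = 1, and the invariant factors of ∂_1 are all 1, so H_0 = Z.
  H_1: rank ker ∂_1 − rank ∂_2 = (10 − 4) − 5 = 1, and the invariant factors of ∂_2 are all 1, so H_1 = Z.
  H_2: rank ker ∂_2 − rank ∂_3 = (5 − 5) − 0 = 0, and there is no ∂_3, so H_2 = 0.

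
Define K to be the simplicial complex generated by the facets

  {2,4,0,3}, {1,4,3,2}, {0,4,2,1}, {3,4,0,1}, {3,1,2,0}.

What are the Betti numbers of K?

Fix the vertex order 0 < 1 < 2 < 3 < 4 and write every simplex with vertices in increasing order. Then dim K = 3 and the simplices of K are:

  0-simplices (5): [0], [1], [2], [3], [4]
  1-simplices (10): [0,1], [0,2], [0,3], [0,4], [1,2], [1,3], [1,4], [2,3], [2,4], [3,4]
  2-simplices (10): [0,1,2], [0,1,3], [0,1,4], [0,2,3], [0,2,4], [0,3,4], [1,2,3], [1,2,4], [1,3,4], [2,3,4]
  3-simplices (5): [0,1,2,3], [0,1,2,4], [0,1,3,4], [0,2,3,4], [1,2,3,4]

Hence C_0 ≅ Z^5, C_1 ≅ Z^10, C_2 ≅ Z^10, C_3 ≅ Z^5.

The boundary map ∂_1: C_1 → C_0 maps an edge to its endpoints' difference, ∂[p,q] = q − p. For instance
  ∂[1,3] = [3] − [1].
The resulting 5×10 matrix has rank 4, and its Smith normal form has invariant factors (1,1,1,1).

∂_2: C_2 → C_1 acts by ∂[p,q,r] = [q,r] − [p,r] + [p,q]. For instance
  ∂[0,3,4] = [3,4] − [0,4] + [0,3],
  ∂[0,2,3] = [2,3] − [0,3] + [0,2].
As a 10×10 matrix over Z this has rank 6, with invariant factors (1,1,1,1,1,1).

The boundary map ∂_3: C_3 → C_2 sends each 3-simplex σ to the alternating sum Σ_i (−1)^i (σ with its i-th vertex removed). For instance
  ∂[0,1,2,4] = [1,2,4] − [0,2,4] + [0,1,4] − [0,1,2],
  ∂[0,1,2,3] = [1,2,3] − [0,2,3] + [0,1,3] − [0,1,2].
The 10×5 boundary matrix has rank 4 and Smith normal form diag(1,1,1,1).

From H_k ≅ ker(∂_k) / im(∂_{k+1}) we obtain:

  H_0: rank C_0 − rank ∂_1 = 5 − 4 = 1, and the invariant factors of ∂_1 are all 1, so H_0 ≅ Z.
  H_1: rank ker ∂_1 − rank ∂_2 = (10 − 4) − 6 = 0, and the invariant factors of ∂_2 are all 1, so H_1 ≅ 0.
  H_2: rank ker ∂_2 − rank ∂_3 = (10 − 6) − 4 = 0, and the invariant factors of ∂_3 are all 1, so H_2 ≅ 0.
  H_3: rank ker ∂_3 − rank ∂_4 = (5 − 4) − 0 = 1, and there is no ∂_4, so H_3 ≅ Z.

(K is a triangulation of the 3-sphere S^3.)

Hence the Betti numbers are b_0 = 1, b_1 = 0, b_2 = 0, b_3 = 1.

b_0 = 1, b_1 = 0, b_2 = 0, b_3 = 1.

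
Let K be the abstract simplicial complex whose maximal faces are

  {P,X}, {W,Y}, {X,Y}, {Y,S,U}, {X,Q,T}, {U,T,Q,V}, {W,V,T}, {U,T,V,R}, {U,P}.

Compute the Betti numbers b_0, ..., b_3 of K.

b_0 = 1, b_1 = 3, b_2 = 0, b_3 = 0.

Take the total order P < Q < R < S < T < U < V < W < X < Y on the vertex set. Then K (dimension 3) consists of the simplices:

  0-simplices (10): P, Q, R, S, T, U, V, W, X, Y
  1-simplices (20): PU, PX, QT, QU, QV, QX, RT, RU, RV, SU, SY, TU, TV, TW, TX, UV, UY, VW, WY, XY
  2-simplices (10): QTU, QTV, QTX, QUV, RTU, RTV, RUV, SUY, TUV, TVW
  3-simplices (2): QTUV, RTUV

so the chain groups are C_0 ≅ Z^10, C_1 ≅ Z^20, C_2 ≅ Z^10, C_3 ≅ Z^2.

∂_1: C_1 → C_0 sends each edge [p,q] (with p < q) to q − p.
The 10×20 boundary matrix has rank 9 and Smith normal form diag(1,1,1,1,1,1,1,1,1).

The boundary map ∂_2: C_2 → C_1 sends each 2-simplex [p,q,r] to [q,r] − [p,r] + [p,q]. For instance
  ∂TVW = VW − TW + TV,
  ∂SUY = UY − SY + SU.
The 20×10 boundary matrix has rank 8 and Smith normal form diag(1,1,1,1,1,1,1,1).

The boundary map ∂_3: C_3 → C_2 sends each 3-simplex σ to the alternating sum Σ_i (−1)^i (σ with its i-th vertex removed). For instance
  ∂QTUV = TUV − QUV + QTV − QTU,
  ∂RTUV = TUV − RUV + RTV − RTU.
This gives a 10×2 integer matrix of rank 2; reducing to Smith normal form yields diagonal entries (1,1).

Reading off H_k = ker ∂_k / im ∂_{k+1}:

  H_0: rank C_0 − rank ∂_1 = 10 − 9 = 1, and the invariant factors of ∂_1 are all 1, so H_0 ≅ Z.
  H_1: rank ker ∂_1 − rank ∂_2 = (20 − 9) − 8 = 3, and the invariant factors of ∂_2 are all 1, so H_1 ≅ Z^3.
  H_2: rank ker ∂_2 − rank ∂_3 = (10 − 8) − 2 = 0, and the invariant factors of ∂_3 are all 1, so H_2 ≅ 0.
  H_3: rank ker ∂_3 − rank ∂_4 = (2 − 2) − 0 = 0, and there is no ∂_4, so H_3 ≅ 0.

Hence the Betti numbers are b_0 = 1, b_1 = 3, b_2 = 0, b_3 = 0.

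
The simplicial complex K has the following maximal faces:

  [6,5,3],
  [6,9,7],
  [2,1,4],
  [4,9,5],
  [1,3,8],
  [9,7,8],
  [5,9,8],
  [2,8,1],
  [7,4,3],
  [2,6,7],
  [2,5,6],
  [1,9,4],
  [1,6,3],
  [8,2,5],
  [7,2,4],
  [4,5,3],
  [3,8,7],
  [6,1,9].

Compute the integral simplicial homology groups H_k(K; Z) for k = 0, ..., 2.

Order the vertices as 1 < 2 < 3 < 4 < 5 < 6 < 7 < 8 < 9. Listing each simplex with vertices in this order, K has dimension 2 with simplices:

  0-simplices (9): [1], [2], [3], [4], [5], [6], [7], [8], [9]
  1-simplices (27): (27 of them)
  2-simplices (18): [1,2,4], [1,2,8], [1,3,6], [1,3,8], [1,4,9], [1,6,9], [2,4,7], [2,5,6], [2,5,8], [2,6,7], [3,4,5], [3,4,7], [3,5,6], [3,7,8], [4,5,9], [5,8,9], [6,7,9], [7,8,9]

so the chain groups are C_0 ≅ Z^9, C_1 ≅ Z^27, C_2 ≅ Z^18.

∂_1: C_1 → C_0 sends each edge [p,q] (with p < q) to q − p. For instance
  ∂[1,4] = [4] − [1].
As a 9×27 matrix over Z this has rank 8, with invariant factors (1,1,1,1,1,1,1,1).

The boundary map ∂_2: C_2 → C_1 acts by ∂[p,q,r] = [q,r] − [p,r] + [p,q]. For instance
  ∂[1,3,8] = [3,8] − [1,8] + [1,3],
  ∂[4,5,9] = [5,9] − [4,9] + [4,5].
As a 27×18 matrix over Z this has rank 17, with invariant factors (1,1,1,1,1,1,1,1,1,1,1,1,1,1,1,1,1).

Computing H_k = (kernel of ∂_k) / (image of ∂_{k+1}):

  H_0: rank C_0 − rank ∂_1 = 9 − 8 = 1, and the invariant factors of ∂_1 are all 1, so H_0 ≅ Z.
  H_1: rank ker ∂_1 − rank ∂_2 = (27 − 8) − 17 = 2, and the invariant factors of ∂_2 are all 1, so H_1 ≅ Z^2.
  H_2: rank ker ∂_2 − rank ∂_3 = (18 − 17) − 0 = 1, and there is no ∂_3, so H_2 ≅ Z.

(K is a triangulation of the torus T^2.)

H_0 = Z,  H_1 = Z^2,  H_2 = Z.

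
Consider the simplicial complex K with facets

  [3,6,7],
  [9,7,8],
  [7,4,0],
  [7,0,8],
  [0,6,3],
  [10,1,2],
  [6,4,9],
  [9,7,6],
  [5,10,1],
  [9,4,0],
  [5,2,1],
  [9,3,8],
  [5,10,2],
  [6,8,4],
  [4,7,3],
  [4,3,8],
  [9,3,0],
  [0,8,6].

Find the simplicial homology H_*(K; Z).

H_0 ≅ Z^2,  H_1 ≅ Z^2,  H_2 ≅ Z^2.

Fix the vertex order 0 < 1 < 2 < 3 < 4 < 5 < 6 < 7 < 8 < 9 < 10 and write every simplex with vertices in increasing order. Then dim K = 2 and the simplices of K are:

  0-simplices (11): [0], [1], [2], [3], [4], [5], [6], [7], [8], [9], [10]
  1-simplices (27): (27 of them)
  2-simplices (18): (18 of them)

Hence C_0 ≅ Z^11, C_1 ≅ Z^27, C_2 ≅ Z^18.

The boundary map ∂_1: C_1 → C_0 maps an edge to its endpoints' difference, ∂[p,q] = q − p. For instance
  ∂[0,7] = [7] − [0].
The resulting 11×27 matrix has rank 9, and its Smith normal form has invariant factors (1,1,1,1,1,1,1,1,1).

∂_2: C_2 → C_1 acts by ∂[p,q,r] = [q,r] − [p,r] + [p,q]. For instance
  ∂[0,4,9] = [4,9] − [0,9] + [0,4],
  ∂[3,4,8] = [4,8] − [3,8] + [3,4].
The resulting 27×18 matrix has rank 16, and its Smith normal form has invariant factors (1,1,1,1,1,1,1,1,1,1,1,1,1,1,1,1).

Now H_k = ker ∂_k / im ∂_{k+1}, so:

  H_0: rank C_0 − rank ∂_1 = 11 − 9 = 2, and the invariant factors of ∂_1 are all 1, so H_0 ≅ Z^2.
  H_1: rank ker ∂_1 − rank ∂_2 = (27 − 9) − 16 = 2, and the invariant factors of ∂_2 are all 1, so H_1 ≅ Z^2.
  H_2: rank ker ∂_2 − rank ∂_3 = (18 − 16) − 0 = 2, and there is no ∂_3, so H_2 ≅ Z^2.

As a check, the Euler characteristic is 11 − 27 + 18 = 2, which agrees with 2 − 2 + 2 = 2.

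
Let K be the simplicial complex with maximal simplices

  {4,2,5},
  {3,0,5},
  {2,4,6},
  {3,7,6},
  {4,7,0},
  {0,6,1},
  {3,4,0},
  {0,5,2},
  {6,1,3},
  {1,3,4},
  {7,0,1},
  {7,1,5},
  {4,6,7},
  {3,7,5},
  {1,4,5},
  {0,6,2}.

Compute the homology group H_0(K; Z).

Take the total order 0 < 1 < 2 < 3 < 4 < 5 < 6 < 7 on the vertex set. Then K (dimension 2) consists of the simplices:

  0-simplices (8): [0], [1], [2], [3], [4], [5], [6], [7]
  1-simplices (24): (24 of them)
  2-simplices (16): [0,1,6], [0,1,7], [0,2,5], [0,2,6], [0,3,4], [0,3,5], [0,4,7], [1,3,4], [1,3,6], [1,4,5], [1,5,7], [2,4,5], [2,4,6], [3,5,7], [3,6,7], [4,6,7]

giving chain groups C_0 ≅ Z^8, C_1 ≅ Z^24, C_2 ≅ Z^16.

Boundary ∂_1: C_1 → C_0 maps an edge to its endpoints' difference, ∂[p,q] = q − p. For instance
  ∂[3,7] = [7] − [3].
This gives a 8×24 integer matrix of rank 7; reducing to Smith normal form yields diagonal entries (1,1,1,1,1,1,1).

The boundary map ∂_2: C_2 → C_1 sends each 2-simplex [p,q,r] to [q,r] − [p,r] + [p,q]. For instance
  ∂[0,2,6] = [2,6] − [0,6] + [0,2],
  ∂[1,5,7] = [5,7] − [1,7] + [1,5].
The resulting 24×16 matrix has rank 15, and its Smith normal form has invariant factors (1,1,1,1,1,1,1,1,1,1,1,1,1,1,1).

From H_k ≅ ker(∂_k) / im(∂_{k+1}) we obtain:

  H_0: rank C_0 − rank ∂_1 = 8 − 7 = 1, and the invariant factors of ∂_1 are all 1, so H_0 ≅ Z.

(K is a triangulation of the torus T^2.)

H_0 ≅ Z.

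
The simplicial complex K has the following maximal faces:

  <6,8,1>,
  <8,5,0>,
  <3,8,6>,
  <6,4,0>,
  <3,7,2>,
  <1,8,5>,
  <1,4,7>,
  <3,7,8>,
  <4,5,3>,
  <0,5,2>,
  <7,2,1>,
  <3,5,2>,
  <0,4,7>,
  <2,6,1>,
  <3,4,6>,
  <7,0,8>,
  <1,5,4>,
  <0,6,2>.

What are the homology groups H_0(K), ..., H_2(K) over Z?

H_0 = Z,  H_1 = Z^2,  H_2 = Z.

Fix the vertex order 0 < 1 < 2 < 3 < 4 < 5 < 6 < 7 < 8 and write every simplex with vertices in increasing order. Then dim K = 2 and the simplices of K are:

  0-simplices (9): [0], [1], [2], [3], [4], [5], [6], [7], [8]
  1-simplices (27): (27 of them)
  2-simplices (18): [0,2,5], [0,2,6], [0,4,6], [0,4,7], [0,5,8], [0,7,8], [1,2,6], [1,2,7], [1,4,5], [1,4,7], [1,5,8], [1,6,8], [2,3,5], [2,3,7], [3,4,5], [3,4,6], [3,6,8], [3,7,8]

Hence C_0 ≅ Z^9, C_1 ≅ Z^27, C_2 ≅ Z^18.

The boundary map ∂_1: C_1 → C_0 is given by ∂[p,q] = [q] − [p].
The resulting 9×27 matrix has rank 8, and its Smith normal form has invariant factors (1,1,1,1,1,1,1,1).

Boundary ∂_2: C_2 → C_1 maps a triangle to the signed sum of its edges. For instance
  ∂[3,7,8] = [7,8] − [3,8] + [3,7],
  ∂[0,4,7] = [4,7] − [0,7] + [0,4].
As a 27×18 matrix over Z this has rank 17, with invariant factors (1,1,1,1,1,1,1,1,1,1,1,1,1,1,1,1,1).

From H_k ≅ ker(∂_k) / im(∂_{k+1}) we obtain:

  H_0: rank C_0 − rank ∂_1 = 9 − 8 = 1, and the invariant factors of ∂_1 are all 1, so H_0 ≅ Z.
  H_1: rank ker ∂_1 − rank ∂_2 = (27 − 8) − 17 = 2, and the invariant factors of ∂_2 are all 1, so H_1 ≅ Z^2.
  H_2: rank ker ∂_2 − rank ∂_3 = (18 − 17) − 0 = 1, and there is no ∂_3, so H_2 ≅ Z.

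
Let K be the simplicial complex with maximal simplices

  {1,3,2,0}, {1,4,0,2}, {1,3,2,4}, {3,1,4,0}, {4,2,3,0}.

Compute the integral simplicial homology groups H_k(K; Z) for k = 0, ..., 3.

We work with the vertex ordering 0 < 1 < 2 < 3 < 4. The simplices of K, each written with vertices in increasing order, are:

  0-simplices (5): [0], [1], [2], [3], [4]
  1-simplices (10): [0,1], [0,2], [0,3], [0,4], [1,2], [1,3], [1,4], [2,3], [2,4], [3,4]
  2-simplices (10): [0,1,2], [0,1,3], [0,1,4], [0,2,3], [0,2,4], [0,3,4], [1,2,3], [1,2,4], [1,3,4], [2,3,4]
  3-simplices (5): [0,1,2,3], [0,1,2,4], [0,1,3,4], [0,2,3,4], [1,2,3,4]

Hence C_0 ≅ Z^5, C_1 ≅ Z^10, C_2 ≅ Z^10, C_3 ≅ Z^5.

The boundary map ∂_1: C_1 → C_0 is given by ∂[p,q] = [q] − [p]. For instance
  ∂[0,4] = [4] − [0].
This gives a 5×10 integer matrix of rank 4; reducing to Smith normal form yields diagonal entries (1,1,1,1).

∂_2: C_2 → C_1 sends each 2-simplex [p,q,r] to [q,r] − [p,r] + [p,q]. For instance
  ∂[0,2,3] = [2,3] − [0,3] + [0,2],
  ∂[1,2,4] = [2,4] − [1,4] + [1,2].
The 10×10 boundary matrix has rank 6 and Smith normal form diag(1,1,1,1,1,1).

The boundary map ∂_3: C_3 → C_2 sends each 3-simplex σ to the alternating sum Σ_i (−1)^i (σ with its i-th vertex removed). For instance
  ∂[0,1,2,3] = [1,2,3] − [0,2,3] + [0,1,3] − [0,1,2],
  ∂[0,2,3,4] = [2,3,4] − [0,3,4] + [0,2,4] − [0,2,3].
This gives a 10×5 integer matrix of rank 4; reducing to Smith normal form yields diagonal entries (1,1,1,1).

Reading off H_k = ker ∂_k / im ∂_{k+1}:

  H_0: rank C_0 − rank ∂_1 = 5 − 4 = 1, and the invariant factors of ∂_1 are all 1, so H_0 = Z.
  H_1: rank ker ∂_1 − rank ∂_2 = (10 − 4) − 6 = 0, and the invariant factors of ∂_2 are all 1, so H_1 = 0.
  H_2: rank ker ∂_2 − rank ∂_3 = (10 − 6) − 4 = 0, and the invariant factors of ∂_3 are all 1, so H_2 = 0.
  H_3: rank ker ∂_3 − rank ∂_4 = (5 − 4) − 0 = 1, and there is no ∂_4, so H_3 = Z.

H_0 = Z,  H_1 = 0,  H_2 = 0,  H_3 = Z.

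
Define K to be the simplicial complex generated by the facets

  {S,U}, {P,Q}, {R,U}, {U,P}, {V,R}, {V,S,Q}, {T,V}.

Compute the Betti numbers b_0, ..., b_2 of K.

b_0 = 1, b_1 = 2, b_2 = 0.

K has 7 vertices, 9 edges, 1 triangle.
rank ∂_0 = 0, rank ∂_1 = 6 ⇒ b_0 = 7 − 0 − 6 = 1; all invariant factors of ∂_1 are 1 so no torsion. So H_0 = Z.
rank ∂_1 = 6, rank ∂_2 = 1 ⇒ b_1 = 9 − 6 − 1 = 2; all invariant factors of ∂_2 are 1 so no torsion. So H_1 = Z^2.
rank ∂_2 = 1, rank ∂_3 = 0 ⇒ b_2 = 1 − 1 − 0 = 0. So H_2 = 0.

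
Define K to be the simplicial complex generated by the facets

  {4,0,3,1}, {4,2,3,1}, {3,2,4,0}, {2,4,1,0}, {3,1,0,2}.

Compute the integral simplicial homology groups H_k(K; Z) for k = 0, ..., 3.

H_0 ≅ Z,  H_1 = 0,  H_2 = 0,  H_3 ≅ Z.

Order the vertices as 0 < 1 < 2 < 3 < 4. Listing each simplex with vertices in this order, K has dimension 3 with simplices:

  0-simplices (5): [0], [1], [2], [3], [4]
  1-simplices (10): [0,1], [0,2], [0,3], [0,4], [1,2], [1,3], [1,4], [2,3], [2,4], [3,4]
  2-simplices (10): [0,1,2], [0,1,3], [0,1,4], [0,2,3], [0,2,4], [0,3,4], [1,2,3], [1,2,4], [1,3,4], [2,3,4]
  3-simplices (5): [0,1,2,3], [0,1,2,4], [0,1,3,4], [0,2,3,4], [1,2,3,4]

Hence C_0 ≅ Z^5, C_1 ≅ Z^10, C_2 ≅ Z^10, C_3 ≅ Z^5.

Boundary ∂_1: C_1 → C_0 sends each edge [p,q] (with p < q) to q − p. For instance
  ∂[0,1] = [1] − [0].
This gives a 5×10 integer matrix of rank 4; reducing to Smith normal form yields diagonal entries (1,1,1,1).

Boundary ∂_2: C_2 → C_1 sends each 2-simplex [p,q,r] to [q,r] − [p,r] + [p,q]. For instance
  ∂[2,3,4] = [3,4] − [2,4] + [2,3],
  ∂[1,2,3] = [2,3] − [1,3] + [1,2].
This gives a 10×10 integer matrix of rank 6; reducing to Smith normal form yields diagonal entries (1,1,1,1,1,1).

Boundary ∂_3: C_3 → C_2 sends each 3-simplex σ to the alternating sum Σ_i (−1)^i (σ with its i-th vertex removed). For instance
  ∂[0,1,3,4] = [1,3,4] − [0,3,4] + [0,1,4] − [0,1,3],
  ∂[0,1,2,3] = [1,2,3] − [0,2,3] + [0,1,3] − [0,1,2].
As a 10×5 matrix over Z this has rank 4, with invariant factors (1,1,1,1).

Now H_k = ker ∂_k / im ∂_{k+1}, so:

  H_0: rank C_0 − rank ∂_1 = 5 − 4 = 1, and the invariant factors of ∂_1 are all 1, so H_0 ≅ Z.
  H_1: rank ker ∂_1 − rank ∂_2 = (10 − 4) − 6 = 0, and the invariant factors of ∂_2 are all 1, so H_1 ≅ 0.
  H_2: rank ker ∂_2 − rank ∂_3 = (10 − 6) − 4 = 0, and the invariant factors of ∂_3 are all 1, so H_2 ≅ 0.
  H_3: rank ker ∂_3 − rank ∂_4 = (5 − 4) − 0 = 1, and there is no ∂_4, so H_3 ≅ Z.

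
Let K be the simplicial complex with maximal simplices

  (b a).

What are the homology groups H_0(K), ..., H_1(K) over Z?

Take the total order a < b on the vertex set. Then K (dimension 1) consists of the simplices:

  0-simplices (2): a, b
  1-simplices (1): ab

so the chain groups are C_0 ≅ Z^2, C_1 ≅ Z^1.

Boundary ∂_1: C_1 → C_0 sends each edge [p,q] (with p < q) to q − p. For instance
  ∂ab = b − a.
The 2×1 boundary matrix has rank 1 and Smith normal form diag(1).

Computing H_k = (kernel of ∂_k) / (image of ∂_{k+1}):

  H_0: rank C_0 − rank ∂_1 = 2 − 1 = 1, and the invariant factors of ∂_1 are all 1, so H_0 = Z.
  H_1: rank ker ∂_1 − rank ∂_2 = (1 − 1) − 0 = 0, and there is no ∂_2, so H_1 = 0.

As a check, the Euler characteristic is 2 − 1 = 1, which agrees with 1 − 0 = 1.

H_0 ≅ Z,  H_1 = 0.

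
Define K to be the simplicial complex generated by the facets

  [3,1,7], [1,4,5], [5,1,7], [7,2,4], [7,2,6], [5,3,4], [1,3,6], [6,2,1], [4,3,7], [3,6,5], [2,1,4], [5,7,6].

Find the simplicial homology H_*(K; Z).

H_0 ≅ Z,  H_1 ≅ Z/2,  H_2 = 0.

Take the total order 1 < 2 < 3 < 4 < 5 < 6 < 7 on the vertex set. Then K (dimension 2) consists of the simplices:

  0-simplices (7): [1], [2], [3], [4], [5], [6], [7]
  1-simplices (18): [1,2], [1,3], [1,4], [1,5], [1,6], [1,7], [2,4], [2,6], [2,7], [3,4], [3,5], [3,6], [3,7], [4,5], [4,7], [5,6], [5,7], [6,7]
  2-simplices (12): [1,2,4], [1,2,6], [1,3,6], [1,3,7], [1,4,5], [1,5,7], [2,4,7], [2,6,7], [3,4,5], [3,4,7], [3,5,6], [5,6,7]

so the chain groups are C_0 ≅ Z^7, C_1 ≅ Z^18, C_2 ≅ Z^12.

Boundary ∂_1: C_1 → C_0 is given by ∂[p,q] = [q] − [p]. For instance
  ∂[1,7] = [7] − [1].
The 7×18 boundary matrix has rank 6 and Smith normal form diag(1,1,1,1,1,1).

∂_2: C_2 → C_1 acts by ∂[p,q,r] = [q,r] − [p,r] + [p,q]. For instance
  ∂[2,4,7] = [4,7] − [2,7] + [2,4],
  ∂[1,5,7] = [5,7] − [1,7] + [1,5].
As a 18×12 matrix over Z this has rank 12, with invariant factors (1,1,1,1,1,1,1,1,1,1,1,2).

Reading off H_k = ker ∂_k / im ∂_{k+1}:

  H_0: rank C_0 − rank ∂_1 = 7 − 6 = 1, and the invariant factors of ∂_1 are all 1, so H_0 ≅ Z.
  H_1: rank ker ∂_1 − rank ∂_2 = (18 − 6) − 12 = 0, and ∂_2 has invariant factor 2 > 1, so H_1 ≅ Z/2.
  H_2: rank ker ∂_2 − rank ∂_3 = (12 − 12) − 0 = 0, and there is no ∂_3, so H_2 ≅ 0.

As a check, the Euler characteristic is 7 − 18 + 12 = 1, which agrees with 1 − 0 + 0 = 1.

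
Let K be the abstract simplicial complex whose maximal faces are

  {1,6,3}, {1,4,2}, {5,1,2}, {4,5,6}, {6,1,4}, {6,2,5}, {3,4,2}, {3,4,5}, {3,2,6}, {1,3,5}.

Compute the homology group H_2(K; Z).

We work with the vertex ordering 1 < 2 < 3 < 4 < 5 < 6. The simplices of K, each written with vertices in increasing order, are:

  0-simplices (6): [1], [2], [3], [4], [5], [6]
  1-simplices (15): [1,2], [1,3], [1,4], [1,5], [1,6], [2,3], [2,4], [2,5], [2,6], [3,4], [3,5], [3,6], [4,5], [4,6], [5,6]
  2-simplices (10): [1,2,4], [1,2,5], [1,3,5], [1,3,6], [1,4,6], [2,3,4], [2,3,6], [2,5,6], [3,4,5], [4,5,6]

giving chain groups C_0 ≅ Z^6, C_1 ≅ Z^15, C_2 ≅ Z^10.

∂_1: C_1 → C_0 is given by ∂[p,q] = [q] − [p]. For instance
  ∂[2,5] = [5] − [2].
The 6×15 boundary matrix has rank 5 and Smith normal form diag(1,1,1,1,1).

The boundary map ∂_2: C_2 → C_1 sends each 2-simplex [p,q,r] to [q,r] − [p,r] + [p,q]. For instance
  ∂[4,5,6] = [5,6] − [4,6] + [4,5],
  ∂[1,2,4] = [2,4] − [1,4] + [1,2].
This gives a 15×10 integer matrix of rank 10; reducing to Smith normal form yields diagonal entries (1,1,1,1,1,1,1,1,1,2).

From H_k ≅ ker(∂_k) / im(∂_{k+1}) we obtain:

  H_2: rank ker ∂_2 − rank ∂_3 = (10 − 10) − 0 = 0, and there is no ∂_3, so H_2 ≅ 0.

(K is a triangulation of the real projective plane RP^2.)

H_2 ≅ 0.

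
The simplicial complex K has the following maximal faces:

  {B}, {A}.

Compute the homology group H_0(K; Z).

H_0 = Z^2.

Take the total order A < B on the vertex set. Then K (dimension 0) consists of the simplices:

  0-simplices (2): A, B

giving chain groups C_0 ≅ Z^2.

Computing H_k = (kernel of ∂_k) / (image of ∂_{k+1}):

  H_0: rank C_0 − rank ∂_1 = 2 − 0 = 2, and there is no ∂_1, so H_0 = Z^2.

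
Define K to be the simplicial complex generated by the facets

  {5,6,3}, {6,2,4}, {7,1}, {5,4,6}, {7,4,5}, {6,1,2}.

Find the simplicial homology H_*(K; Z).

K has 7 vertices, 12 edges, 5 triangles.
rank ∂_0 = 0, rank ∂_1 = 6 ⇒ b_0 = 7 − 0 − 6 = 1; all invariant factors of ∂_1 are 1 so no torsion. So H_0 = Z.
rank ∂_1 = 6, rank ∂_2 = 5 ⇒ b_1 = 12 − 6 − 5 = 1; all invariant factors of ∂_2 are 1 so no torsion. So H_1 = Z.
rank ∂_2 = 5, rank ∂_3 = 0 ⇒ b_2 = 5 − 5 − 0 = 0. So H_2 = 0.

H_0 ≅ Z,  H_1 ≅ Z,  H_2 = 0.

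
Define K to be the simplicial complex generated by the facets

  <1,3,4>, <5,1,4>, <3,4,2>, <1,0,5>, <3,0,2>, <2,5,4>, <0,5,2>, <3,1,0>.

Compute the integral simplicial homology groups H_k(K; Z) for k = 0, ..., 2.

K has 6 vertices, 12 edges, 8 triangles.
rank ∂_0 = 0, rank ∂_1 = 5 ⇒ b_0 = 6 − 0 − 5 = 1; all invariant factors of ∂_1 are 1 so no torsion. So H_0 = Z.
rank ∂_1 = 5, rank ∂_2 = 7 ⇒ b_1 = 12 − 5 − 7 = 0; all invariant factors of ∂_2 are 1 so no torsion. So H_1 = 0.
rank ∂_2 = 7, rank ∂_3 = 0 ⇒ b_2 = 8 − 7 − 0 = 1. So H_2 = Z.

H_0 ≅ Z,  H_1 = 0,  H_2 ≅ Z.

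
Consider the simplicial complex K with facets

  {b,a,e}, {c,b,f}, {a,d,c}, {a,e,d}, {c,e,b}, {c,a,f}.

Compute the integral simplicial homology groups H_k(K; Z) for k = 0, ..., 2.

Take the total order a < b < c < d < e < f on the vertex set. Then K (dimension 2) consists of the simplices:

  0-simplices (6): a, b, c, d, e, f
  1-simplices (12): ab, ac, ad, ae, af, bc, be, bf, cd, ce, cf, de
  2-simplices (6): abe, acd, acf, ade, bce, bcf

giving chain groups C_0 ≅ Z^6, C_1 ≅ Z^12, C_2 ≅ Z^6.

∂_1: C_1 → C_0 sends each edge [p,q] (with p < q) to q − p. For instance
  ∂ae = e − a.
This gives a 6×12 integer matrix of rank 5; reducing to Smith normal form yields diagonal entries (1,1,1,1,1).

Boundary ∂_2: C_2 → C_1 maps a triangle to the signed sum of its edges. For instance
  ∂acf = cf − af + ac,
  ∂bce = ce − be + bc.
As a 12×6 matrix over Z this has rank 6, with invariant factors (1,1,1,1,1,1).

Now H_k = ker ∂_k / im ∂_{k+1}, so:

  H_0: rank C_0 − rank ∂_1 = 6 − 5 = 1, and the invariant factors of ∂_1 are all 1, so H_0 = Z.
  H_1: rank ker ∂_1 − rank ∂_2 = (12 − 5) − 6 = 1, and the invariant factors of ∂_2 are all 1, so H_1 = Z.
  H_2: rank ker ∂_2 − rank ∂_3 = (6 − 6) − 0 = 0, and there is no ∂_3, so H_2 = 0.

As a check, the Euler characteristic is 6 − 12 + 6 = 0, which agrees with 1 − 1 + 0 = 0.

H_0 ≅ Z,  H_1 ≅ Z,  H_2 = 0.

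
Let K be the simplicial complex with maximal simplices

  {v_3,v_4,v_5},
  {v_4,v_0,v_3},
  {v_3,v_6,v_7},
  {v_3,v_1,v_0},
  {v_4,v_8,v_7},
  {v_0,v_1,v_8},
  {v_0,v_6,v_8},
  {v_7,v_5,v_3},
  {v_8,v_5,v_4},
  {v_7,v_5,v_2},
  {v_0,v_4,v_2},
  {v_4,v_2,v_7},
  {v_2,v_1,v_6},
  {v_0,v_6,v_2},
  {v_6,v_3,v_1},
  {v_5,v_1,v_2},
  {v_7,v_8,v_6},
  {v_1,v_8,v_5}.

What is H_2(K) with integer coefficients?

Order the vertices as v_0 < v_1 < v_2 < v_3 < v_4 < v_5 < v_6 < v_7 < v_8. Listing each simplex with vertices in this order, K has dimension 2 with simplices:

  0-simplices (9): [v_0], [v_1], [v_2], [v_3], [v_4], [v_5], [v_6], [v_7], [v_8]
  1-simplices (27): (27 of them)
  2-simplices (18): (18 of them)

so the chain groups are C_0 ≅ Z^9, C_1 ≅ Z^27, C_2 ≅ Z^18.

∂_1: C_1 → C_0 sends each edge [p,q] (with p < q) to q − p. For instance
  ∂[v_1,v_6] = [v_6] − [v_1].
The resulting 9×27 matrix has rank 8, and its Smith normal form has invariant factors (1,1,1,1,1,1,1,1).

∂_2: C_2 → C_1 acts by ∂[p,q,r] = [q,r] − [p,r] + [p,q]. For instance
  ∂[v_4,v_5,v_8] = [v_5,v_8] − [v_4,v_8] + [v_4,v_5],
  ∂[v_3,v_4,v_5] = [v_4,v_5] − [v_3,v_5] + [v_3,v_4].
The resulting 27×18 matrix has rank 18, and its Smith normal form has invariant factors (1,1,1,1,1,1,1,1,1,1,1,1,1,1,1,1,1,2).

Computing H_k = (kernel of ∂_k) / (image of ∂_{k+1}):

  H_2: rank ker ∂_2 − rank ∂_3 = (18 − 18) − 0 = 0, and there is no ∂_3, so H_2 ≅ 0.

(K is a triangulation of the Klein bottle.)

H_2 = 0.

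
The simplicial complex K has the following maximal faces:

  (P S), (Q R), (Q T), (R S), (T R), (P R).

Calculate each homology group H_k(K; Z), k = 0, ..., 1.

H_0 ≅ Z,  H_1 ≅ Z^2.

Order the vertices as P < Q < R < S < T. Listing each simplex with vertices in this order, K has dimension 1 with simplices:

  0-simplices (5): P, Q, R, S, T
  1-simplices (6): PR, PS, QR, QT, RS, RT

so the chain groups are C_0 ≅ Z^5, C_1 ≅ Z^6.

The boundary map ∂_1: C_1 → C_0 is given by ∂[p,q] = [q] − [p].
This gives a 5×6 integer matrix of rank 4; reducing to Smith normal form yields diagonal entries (1,1,1,1).

From H_k ≅ ker(∂_k) / im(∂_{k+1}) we obtain:

  H_0: rank C_0 − rank ∂_1 = 5 − 4 = 1, and the invariant factors of ∂_1 are all 1, so H_0 = Z.
  H_1: rank ker ∂_1 − rank ∂_2 = (6 − 4) − 0 = 2, and there is no ∂_2, so H_1 = Z^2.

As a check, the Euler characteristic is 5 − 6 = -1, which agrees with 1 − 2 = -1.
(K is a triangulation of a wedge of 2 circles.)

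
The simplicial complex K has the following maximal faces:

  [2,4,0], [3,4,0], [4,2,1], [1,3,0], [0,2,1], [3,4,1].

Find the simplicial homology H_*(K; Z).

Take the total order 0 < 1 < 2 < 3 < 4 on the vertex set. Then K (dimension 2) consists of the simplices:

  0-simplices (5): [0], [1], [2], [3], [4]
  1-simplices (9): [0,1], [0,2], [0,3], [0,4], [1,2], [1,3], [1,4], [2,4], [3,4]
  2-simplices (6): [0,1,2], [0,1,3], [0,2,4], [0,3,4], [1,2,4], [1,3,4]

giving chain groups C_0 ≅ Z^5, C_1 ≅ Z^9, C_2 ≅ Z^6.

∂_1: C_1 → C_0 maps an edge to its endpoints' difference, ∂[p,q] = q − p.
The resulting 5×9 matrix has rank 4, and its Smith normal form has invariant factors (1,1,1,1).

∂_2: C_2 → C_1 sends each 2-simplex [p,q,r] to [q,r] − [p,r] + [p,q]. For instance
  ∂[1,2,4] = [2,4] − [1,4] + [1,2],
  ∂[0,1,3] = [1,3] − [0,3] + [0,1].
This gives a 9×6 integer matrix of rank 5; reducing to Smith normal form yields diagonal entries (1,1,1,1,1).

Now H_k = ker ∂_k / im ∂_{k+1}, so:

  H_0: rank C_0 − rank ∂_1 = 5 − 4 = 1, and the invariant factors of ∂_1 are all 1, so H_0 ≅ Z.
  H_1: rank ker ∂_1 − rank ∂_2 = (9 − 4) − 5 = 0, and the invariant factors of ∂_2 are all 1, so H_1 ≅ 0.
  H_2: rank ker ∂_2 − rank ∂_3 = (6 − 5) − 0 = 1, and there is no ∂_3, so H_2 ≅ Z.

H_0 = Z,  H_1 = 0,  H_2 = Z.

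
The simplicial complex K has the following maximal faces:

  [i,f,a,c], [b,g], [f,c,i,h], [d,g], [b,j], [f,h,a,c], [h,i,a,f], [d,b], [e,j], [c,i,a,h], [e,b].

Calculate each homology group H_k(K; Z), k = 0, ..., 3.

We work with the vertex ordering a < b < c < d < e < f < g < h < i < j. The simplices of K, each written with vertices in increasing order, are:

  0-simplices (10): a, b, c, d, e, f, g, h, i, j
  1-simplices (16): ac, af, ah, ai, bd, be, bg, bj, cf, ch, ci, dg, ej, fh, fi, hi
  2-simplices (10): acf, ach, aci, afh, afi, ahi, cfh, cfi, chi, fhi
  3-simplices (5): acfh, acfi, achi, afhi, cfhi

so the chain groups are C_0 ≅ Z^10, C_1 ≅ Z^16, C_2 ≅ Z^10, C_3 ≅ Z^5.

∂_1: C_1 → C_0 maps an edge to its endpoints' difference, ∂[p,q] = q − p. For instance
  ∂ci = i − c.
As a 10×16 matrix over Z this has rank 8, with invariant factors (1,1,1,1,1,1,1,1).

The boundary map ∂_2: C_2 → C_1 sends each 2-simplex [p,q,r] to [q,r] − [p,r] + [p,q]. For instance
  ∂ahi = hi − ai + ah,
  ∂chi = hi − ci + ch.
The resulting 16×10 matrix has rank 6, and its Smith normal form has invariant factors (1,1,1,1,1,1).

∂_3: C_3 → C_2 sends each 3-simplex σ to the alternating sum Σ_i (−1)^i (σ with its i-th vertex removed). For instance
  ∂afhi = fhi − ahi + afi − afh,
  ∂acfi = cfi − afi + aci − acf.
This gives a 10×5 integer matrix of rank 4; reducing to Smith normal form yields diagonal entries (1,1,1,1).

Now H_k = ker ∂_k / im ∂_{k+1}, so:

  H_0: rank C_0 − rank ∂_1 = 10 − 8 = 2, and the invariant factors of ∂_1 are all 1, so H_0 = Z^2.
  H_1: rank ker ∂_1 − rank ∂_2 = (16 − 8) − 6 = 2, and the invariant factors of ∂_2 are all 1, so H_1 = Z^2.
  H_2: rank ker ∂_2 − rank ∂_3 = (10 − 6) − 4 = 0, and the invariant factors of ∂_3 are all 1, so H_2 = 0.
  H_3: rank ker ∂_3 − rank ∂_4 = (5 − 4) − 0 = 1, and there is no ∂_4, so H_3 = Z.

As a check, the Euler characteristic is 10 − 16 + 10 − 5 = -1, which agrees with 2 − 2 + 0 − 1 = -1.

H_0 ≅ Z^2,  H_1 ≅ Z^2,  H_2 = 0,  H_3 ≅ Z.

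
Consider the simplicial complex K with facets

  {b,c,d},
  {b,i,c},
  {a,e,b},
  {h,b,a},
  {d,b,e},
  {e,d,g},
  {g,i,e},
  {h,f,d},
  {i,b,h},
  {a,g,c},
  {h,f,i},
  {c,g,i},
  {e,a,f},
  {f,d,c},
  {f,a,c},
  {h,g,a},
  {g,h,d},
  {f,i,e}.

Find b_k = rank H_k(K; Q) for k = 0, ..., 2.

Fix the vertex order a < b < c < d < e < f < g < h < i and write every simplex with vertices in increasing order. Then dim K = 2 and the simplices of K are:

  0-simplices (9): a, b, c, d, e, f, g, h, i
  1-simplices (27): ab, ac, ae, af, ag, ah, bc, bd, be, bh, bi, cd, cf, cg, ci, de, df, dg, dh, ef, eg, ei, fh, fi, gh, gi, hi
  2-simplices (18): abe, abh, acf, acg, aef, agh, bcd, bci, bde, bhi, cdf, cgi, deg, dfh, dgh, efi, egi, fhi

so the chain groups are C_0 ≅ Z^9, C_1 ≅ Z^27, C_2 ≅ Z^18.

Boundary ∂_1: C_1 → C_0 sends each edge [p,q] (with p < q) to q − p.
This gives a 9×27 integer matrix of rank 8; reducing to Smith normal form yields diagonal entries (1,1,1,1,1,1,1,1).

The boundary map ∂_2: C_2 → C_1 acts by ∂[p,q,r] = [q,r] − [p,r] + [p,q]. For instance
  ∂dgh = gh − dh + dg,
  ∂bde = de − be + bd.
The 27×18 boundary matrix has rank 17 and Smith normal form diag(1,1,1,1,1,1,1,1,1,1,1,1,1,1,1,1,1).

Reading off H_k = ker ∂_k / im ∂_{k+1}:

  H_0: rank C_0 − rank ∂_1 = 9 − 8 = 1, and the invariant factors of ∂_1 are all 1, so H_0 = Z.
  H_1: rank ker ∂_1 − rank ∂_2 = (27 − 8) − 17 = 2, and the invariant factors of ∂_2 are all 1, so H_1 = Z^2.
  H_2: rank ker ∂_2 − rank ∂_3 = (18 − 17) − 0 = 1, and there is no ∂_3, so H_2 = Z.

As a check, the Euler characteristic is 9 − 27 + 18 = 0, which agrees with 1 − 2 + 1 = 0.
(K is a triangulation of the torus T^2.)

Hence the Betti numbers are b_0 = 1, b_1 = 2, b_2 = 1.

b_0 = 1, b_1 = 2, b_2 = 1.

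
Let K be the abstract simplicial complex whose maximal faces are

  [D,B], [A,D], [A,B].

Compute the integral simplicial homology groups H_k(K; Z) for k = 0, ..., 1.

H_0 = Z,  H_1 = Z.

Fix the vertex order A < B < D and write every simplex with vertices in increasing order. Then dim K = 1 and the simplices of K are:

  0-simplices (3): A, B, D
  1-simplices (3): AB, AD, BD

giving chain groups C_0 ≅ Z^3, C_1 ≅ Z^3.

Boundary ∂_1: C_1 → C_0 is given by ∂[p,q] = [q] − [p]. For instance
  ∂BD = D − B.
This gives a 3×3 integer matrix of rank 2; reducing to Smith normal form yields diagonal entries (1,1).

From H_k ≅ ker(∂_k) / im(∂_{k+1}) we obtain:

  H_0: rank C_0 − rank ∂_1 = 3 − 2 = 1, and the invariant factors of ∂_1 are all 1, so H_0 = Z.
  H_1: rank ker ∂_1 − rank ∂_2 = (3 − 2) − 0 = 1, and there is no ∂_2, so H_1 = Z.

(K is a triangulation of the circle S^1.)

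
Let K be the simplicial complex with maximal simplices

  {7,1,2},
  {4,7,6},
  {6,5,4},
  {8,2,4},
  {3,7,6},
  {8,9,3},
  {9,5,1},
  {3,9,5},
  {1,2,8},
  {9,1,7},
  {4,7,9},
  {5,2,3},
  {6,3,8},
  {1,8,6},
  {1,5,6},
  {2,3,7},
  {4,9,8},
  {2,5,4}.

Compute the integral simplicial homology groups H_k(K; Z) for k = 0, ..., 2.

H_0 ≅ Z,  H_1 ≅ Z^2,  H_2 ≅ Z.

Order the vertices as 1 < 2 < 3 < 4 < 5 < 6 < 7 < 8 < 9. Listing each simplex with vertices in this order, K has dimension 2 with simplices:

  0-simplices (9): [1], [2], [3], [4], [5], [6], [7], [8], [9]
  1-simplices (27): (27 of them)
  2-simplices (18): [1,2,7], [1,2,8], [1,5,6], [1,5,9], [1,6,8], [1,7,9], [2,3,5], [2,3,7], [2,4,5], [2,4,8], [3,5,9], [3,6,7], [3,6,8], [3,8,9], [4,5,6], [4,6,7], [4,7,9], [4,8,9]

so the chain groups are C_0 ≅ Z^9, C_1 ≅ Z^27, C_2 ≅ Z^18.

Boundary ∂_1: C_1 → C_0 sends each edge [p,q] (with p < q) to q − p. For instance
  ∂[1,6] = [6] − [1].
As a 9×27 matrix over Z this has rank 8, with invariant factors (1,1,1,1,1,1,1,1).

Boundary ∂_2: C_2 → C_1 acts by ∂[p,q,r] = [q,r] − [p,r] + [p,q]. For instance
  ∂[1,2,7] = [2,7] − [1,7] + [1,2],
  ∂[4,6,7] = [6,7] − [4,7] + [4,6].
The 27×18 boundary matrix has rank 17 and Smith normal form diag(1,1,1,1,1,1,1,1,1,1,1,1,1,1,1,1,1).

Now H_k = ker ∂_k / im ∂_{k+1}, so:

  H_0: rank C_0 − rank ∂_1 = 9 − 8 = 1, and the invariant factors of ∂_1 are all 1, so H_0 = Z.
  H_1: rank ker ∂_1 − rank ∂_2 = (27 − 8) − 17 = 2, and the invariant factors of ∂_2 are all 1, so H_1 = Z^2.
  H_2: rank ker ∂_2 − rank ∂_3 = (18 − 17) − 0 = 1, and there is no ∂_3, so H_2 = Z.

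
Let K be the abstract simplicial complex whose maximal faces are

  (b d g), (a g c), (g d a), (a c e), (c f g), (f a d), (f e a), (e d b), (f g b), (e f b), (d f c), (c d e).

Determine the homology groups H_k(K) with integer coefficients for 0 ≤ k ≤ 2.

Take the total order a < b < c < d < e < f < g on the vertex set. Then K (dimension 2) consists of the simplices:

  0-simplices (7): a, b, c, d, e, f, g
  1-simplices (18): ac, ad, ae, af, ag, bd, be, bf, bg, cd, ce, cf, cg, de, df, dg, ef, fg
  2-simplices (12): ace, acg, adf, adg, aef, bde, bdg, bef, bfg, cde, cdf, cfg

Hence C_0 ≅ Z^7, C_1 ≅ Z^18, C_2 ≅ Z^12.

The boundary map ∂_1: C_1 → C_0 maps an edge to its endpoints' difference, ∂[p,q] = q − p. For instance
  ∂cg = g − c.
The 7×18 boundary matrix has rank 6 and Smith normal form diag(1,1,1,1,1,1).

Boundary ∂_2: C_2 → C_1 sends each 2-simplex [p,q,r] to [q,r] − [p,r] + [p,q]. For instance
  ∂adf = df − af + ad,
  ∂cde = de − ce + cd.
As a 18×12 matrix over Z this has rank 12, with invariant factors (1,1,1,1,1,1,1,1,1,1,1,2).

Reading off H_k = ker ∂_k / im ∂_{k+1}:

  H_0: rank C_0 − rank ∂_1 = 7 − 6 = 1, and the invariant factors of ∂_1 are all 1, so H_0 ≅ Z.
  H_1: rank ker ∂_1 − rank ∂_2 = (18 − 6) − 12 = 0, and ∂_2 has invariant factor 2 > 1, so H_1 ≅ Z/2Z.
  H_2: rank ker ∂_2 − rank ∂_3 = (12 − 12) − 0 = 0, and there is no ∂_3, so H_2 ≅ 0.

H_0 = Z,  H_1 = Z/2Z,  H_2 = 0.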